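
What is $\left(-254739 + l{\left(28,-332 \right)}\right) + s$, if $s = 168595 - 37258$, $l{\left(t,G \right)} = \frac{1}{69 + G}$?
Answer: $- \frac{32454727}{263} \approx -1.234 \cdot 10^{5}$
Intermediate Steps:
$s = 131337$
$\left(-254739 + l{\left(28,-332 \right)}\right) + s = \left(-254739 + \frac{1}{69 - 332}\right) + 131337 = \left(-254739 + \frac{1}{-263}\right) + 131337 = \left(-254739 - \frac{1}{263}\right) + 131337 = - \frac{66996358}{263} + 131337 = - \frac{32454727}{263}$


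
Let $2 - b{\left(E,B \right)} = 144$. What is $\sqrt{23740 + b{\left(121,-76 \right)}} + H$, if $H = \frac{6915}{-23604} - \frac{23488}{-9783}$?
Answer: $\frac{162253769}{76972644} + 3 \sqrt{2622} \approx 155.72$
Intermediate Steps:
$b{\left(E,B \right)} = -142$ ($b{\left(E,B \right)} = 2 - 144 = -142$)
$H = \frac{162253769}{76972644}$ ($H = 6915 \left(- \frac{1}{23604}\right) - - \frac{23488}{9783} = - \frac{2305}{7868} + \frac{23488}{9783} = \frac{162253769}{76972644} \approx 2.1079$)
$\sqrt{23740 + b{\left(121,-76 \right)}} + H = \sqrt{23740 - 142} + \frac{162253769}{76972644} = \sqrt{23598} + \frac{162253769}{76972644} = 3 \sqrt{2622} + \frac{162253769}{76972644} = \frac{162253769}{76972644} + 3 \sqrt{2622}$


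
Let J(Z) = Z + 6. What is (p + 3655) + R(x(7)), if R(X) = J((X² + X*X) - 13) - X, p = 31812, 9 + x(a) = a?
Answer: 35470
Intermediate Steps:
x(a) = -9 + a
J(Z) = 6 + Z
R(X) = -7 - X + 2*X² (R(X) = (6 + ((X² + X*X) - 13)) - X = (6 + ((X² + X²) - 13)) - X = (6 + (2*X² - 13)) - X = (6 + (-13 + 2*X²)) - X = (-7 + 2*X²) - X = -7 - X + 2*X²)
(p + 3655) + R(x(7)) = (31812 + 3655) + (-7 - (-9 + 7) + 2*(-9 + 7)²) = 35467 + (-7 - 1*(-2) + 2*(-2)²) = 35467 + (-7 + 2 + 2*4) = 35467 + (-7 + 2 + 8) = 35467 + 3 = 35470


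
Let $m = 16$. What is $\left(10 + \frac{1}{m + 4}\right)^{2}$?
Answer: $\frac{40401}{400} \approx 101.0$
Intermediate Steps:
$\left(10 + \frac{1}{m + 4}\right)^{2} = \left(10 + \frac{1}{16 + 4}\right)^{2} = \left(10 + \frac{1}{20}\right)^{2} = \left(\frac{201}{20}\right)^{2} = \frac{40401}{400}$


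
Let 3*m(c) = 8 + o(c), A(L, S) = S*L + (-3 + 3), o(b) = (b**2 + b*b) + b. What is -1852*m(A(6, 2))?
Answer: -570416/3 ≈ -1.9014e+5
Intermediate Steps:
o(b) = b + 2*b**2 (o(b) = (b**2 + b**2) + b = 2*b**2 + b = b + 2*b**2)
A(L, S) = L*S (A(L, S) = L*S + 0 = L*S)
m(c) = 8/3 + c*(1 + 2*c)/3 (m(c) = (8 + c*(1 + 2*c))/3 = 8/3 + c*(1 + 2*c)/3)
-1852*m(A(6, 2)) = -1852*(8/3 + (6*2)*(1 + 2*(6*2))/3) = -1852*(8/3 + (1/3)*12*(1 + 2*12)) = -1852*(8/3 + (1/3)*12*(1 + 24)) = -1852*(8/3 + (1/3)*12*25) = -1852*(8/3 + 100) = -1852*308/3 = -570416/3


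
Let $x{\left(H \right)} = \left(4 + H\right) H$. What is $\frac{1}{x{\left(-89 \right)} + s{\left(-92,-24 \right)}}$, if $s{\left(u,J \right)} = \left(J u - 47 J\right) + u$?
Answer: $\frac{1}{10809} \approx 9.2515 \cdot 10^{-5}$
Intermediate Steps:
$s{\left(u,J \right)} = u - 47 J + J u$ ($s{\left(u,J \right)} = \left(- 47 J + J u\right) + u = u - 47 J + J u$)
$x{\left(H \right)} = H \left(4 + H\right)$
$\frac{1}{x{\left(-89 \right)} + s{\left(-92,-24 \right)}} = \frac{1}{- 89 \left(4 - 89\right) - -3244} = \frac{1}{\left(-89\right) \left(-85\right) + \left(-92 + 1128 + 2208\right)} = \frac{1}{7565 + 3244} = \frac{1}{10809}$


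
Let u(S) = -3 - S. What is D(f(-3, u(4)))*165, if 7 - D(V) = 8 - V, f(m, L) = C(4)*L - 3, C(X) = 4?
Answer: -5280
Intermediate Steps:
f(m, L) = -3 + 4*L (f(m, L) = 4*L - 3 = -3 + 4*L)
D(V) = -1 + V (D(V) = 7 - (8 - V) = 7 + (-8 + V) = -1 + V)
D(f(-3, u(4)))*165 = (-1 + (-3 + 4*(-3 - 1*4)))*165 = (-1 + (-3 + 4*(-3 - 4)))*165 = (-1 + (-3 + 4*(-7)))*165 = (-1 + (-3 - 28))*165 = (-1 - 31)*165 = -32*165 = -5280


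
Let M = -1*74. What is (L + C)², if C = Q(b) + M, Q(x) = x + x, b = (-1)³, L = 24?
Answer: 2704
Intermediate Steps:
b = -1
Q(x) = 2*x
M = -74
C = -76 (C = 2*(-1) - 74 = -2 - 74 = -76)
(L + C)² = (24 - 76)² = (-52)² = 2704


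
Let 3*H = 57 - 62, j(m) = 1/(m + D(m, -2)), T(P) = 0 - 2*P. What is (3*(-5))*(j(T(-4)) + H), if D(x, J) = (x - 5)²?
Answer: 410/17 ≈ 24.118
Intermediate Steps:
D(x, J) = (-5 + x)²
T(P) = -2*P
j(m) = 1/(m + (-5 + m)²)
H = -5/3 (H = (57 - 62)/3 = (⅓)*(-5) = -5/3 ≈ -1.6667)
(3*(-5))*(j(T(-4)) + H) = (3*(-5))*(1/(-2*(-4) + (-5 - 2*(-4))²) - 5/3) = -15*(1/(8 + (-5 + 8)²) - 5/3) = -15*(1/(8 + 3²) - 5/3) = -15*(1/(8 + 9) - 5/3) = -15*(1/17 - 5/3) = -15*(-82/51) = 410/17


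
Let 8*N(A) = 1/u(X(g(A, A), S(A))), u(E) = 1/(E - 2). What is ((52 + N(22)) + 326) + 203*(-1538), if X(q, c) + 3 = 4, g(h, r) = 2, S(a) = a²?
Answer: -2494689/8 ≈ -3.1184e+5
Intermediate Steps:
X(q, c) = 1 (X(q, c) = -3 + 4 = 1)
u(E) = 1/(-2 + E)
N(A) = -⅛ (N(A) = 1/(8*(1/(-2 + 1))) = 1/(8*(1/(-1))) = (⅛)/(-1) = (⅛)*(-1) = -⅛)
((52 + N(22)) + 326) + 203*(-1538) = ((52 - ⅛) + 326) + 203*(-1538) = (415/8 + 326) - 312214 = 3023/8 - 312214 = -2494689/8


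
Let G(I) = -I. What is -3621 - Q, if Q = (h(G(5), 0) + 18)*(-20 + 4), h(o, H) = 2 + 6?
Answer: -3205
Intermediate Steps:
h(o, H) = 8
Q = -416 (Q = (8 + 18)*(-20 + 4) = 26*(-16) = -416)
-3621 - Q = -3621 - 1*(-416) = -3621 + 416 = -3205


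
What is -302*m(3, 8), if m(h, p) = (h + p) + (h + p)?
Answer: -6644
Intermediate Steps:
m(h, p) = 2*h + 2*p
-302*m(3, 8) = -302*(2*3 + 2*8) = -302*(6 + 16) = -302*22 = -6644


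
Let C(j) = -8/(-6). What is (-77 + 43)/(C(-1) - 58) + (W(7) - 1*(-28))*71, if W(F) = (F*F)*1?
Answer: 27338/5 ≈ 5467.6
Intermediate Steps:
C(j) = 4/3 (C(j) = -8*(-⅙) = 4/3)
W(F) = F² (W(F) = F²*1 = F²)
(-77 + 43)/(C(-1) - 58) + (W(7) - 1*(-28))*71 = (-77 + 43)/(4/3 - 58) + (7² - 1*(-28))*71 = -34/(-170/3) + (49 + 28)*71 = -34*(-3/170) + 77*71 = ⅗ + 5467 = 27338/5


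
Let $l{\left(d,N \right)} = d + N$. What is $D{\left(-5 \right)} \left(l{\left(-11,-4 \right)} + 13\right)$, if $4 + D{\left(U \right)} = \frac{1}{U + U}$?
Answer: $\frac{41}{5} \approx 8.2$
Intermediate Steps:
$D{\left(U \right)} = -4 + \frac{1}{2 U}$ ($D{\left(U \right)} = -4 + \frac{1}{U + U} = -4 + \frac{1}{2 U}$)
$l{\left(d,N \right)} = N + d$
$D{\left(-5 \right)} \left(l{\left(-11,-4 \right)} + 13\right) = \left(-4 + \frac{1}{2 \left(-5\right)}\right) \left(\left(-4 - 11\right) + 13\right) = \left(-4 + \frac{1}{2} \left(- \frac{1}{5}\right)\right) \left(-15 + 13\right) = \left(-4 - \frac{1}{10}\right) \left(-2\right) = \left(- \frac{41}{10}\right) \left(-2\right) = \frac{41}{5}$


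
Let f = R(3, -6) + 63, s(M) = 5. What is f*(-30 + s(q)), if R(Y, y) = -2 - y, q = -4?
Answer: -1675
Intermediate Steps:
f = 67 (f = (-2 - 1*(-6)) + 63 = (-2 + 6) + 63 = 4 + 63 = 67)
f*(-30 + s(q)) = 67*(-30 + 5) = 67*(-25) = -1675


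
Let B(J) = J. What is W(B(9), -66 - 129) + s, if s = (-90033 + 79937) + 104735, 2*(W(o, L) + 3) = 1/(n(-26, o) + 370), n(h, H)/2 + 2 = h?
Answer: 59431409/628 ≈ 94636.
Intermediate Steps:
n(h, H) = -4 + 2*h
W(o, L) = -1883/628 (W(o, L) = -3 + 1/(2*((-4 + 2*(-26)) + 370)) = -3 + 1/(2*((-4 - 52) + 370)) = -3 + 1/(2*(-56 + 370)) = -3 + (1/2)/314 = -3 + (1/2)*(1/314) = -3 + 1/628 = -1883/628)
s = 94639 (s = -10096 + 104735 = 94639)
W(B(9), -66 - 129) + s = -1883/628 + 94639 = 59431409/628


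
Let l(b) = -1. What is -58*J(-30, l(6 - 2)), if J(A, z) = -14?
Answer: 812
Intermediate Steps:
-58*J(-30, l(6 - 2)) = -58*(-14) = 812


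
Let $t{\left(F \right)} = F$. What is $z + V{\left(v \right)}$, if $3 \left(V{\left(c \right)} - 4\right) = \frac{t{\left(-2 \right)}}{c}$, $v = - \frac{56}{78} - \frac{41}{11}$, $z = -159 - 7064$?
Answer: $- \frac{13766347}{1907} \approx -7218.9$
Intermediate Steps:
$z = -7223$
$v = - \frac{1907}{429}$ ($v = \left(-56\right) \frac{1}{78} - \frac{41}{11} = - \frac{28}{39} - \frac{41}{11} = - \frac{1907}{429} \approx -4.4452$)
$V{\left(c \right)} = 4 - \frac{2}{3 c}$ ($V{\left(c \right)} = 4 + \frac{\left(-2\right) \frac{1}{c}}{3} = 4 - \frac{2}{3 c}$)
$z + V{\left(v \right)} = -7223 + \left(4 - \frac{2}{3 \left(- \frac{1907}{429}\right)}\right) = -7223 + \left(4 - - \frac{286}{1907}\right) = -7223 + \left(4 + \frac{286}{1907}\right) = -7223 + \frac{7914}{1907} = - \frac{13766347}{1907}$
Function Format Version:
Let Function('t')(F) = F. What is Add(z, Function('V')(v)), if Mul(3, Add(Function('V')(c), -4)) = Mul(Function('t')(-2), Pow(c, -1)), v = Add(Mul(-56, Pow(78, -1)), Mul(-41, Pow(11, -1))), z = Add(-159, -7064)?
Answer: Rational(-13766347, 1907) ≈ -7218.9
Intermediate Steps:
z = -7223
v = Rational(-1907, 429) (v = Add(Mul(-56, Rational(1, 78)), Mul(-41, Rational(1, 11))) = Add(Rational(-28, 39), Rational(-41, 11)) = Rational(-1907, 429) ≈ -4.4452)
Function('V')(c) = Add(4, Mul(Rational(-2, 3), Pow(c, -1))) (Function('V')(c) = Add(4, Mul(Rational(1, 3), Mul(-2, Pow(c, -1)))) = Add(4, Mul(Rational(-2, 3), Pow(c, -1))))
Add(z, Function('V')(v)) = Add(-7223, Add(4, Mul(Rational(-2, 3), Pow(Rational(-1907, 429), -1)))) = Add(-7223, Add(4, Mul(Rational(-2, 3), Rational(-429, 1907)))) = Add(-7223, Add(4, Rational(286, 1907))) = Add(-7223, Rational(7914, 1907)) = Rational(-13766347, 1907)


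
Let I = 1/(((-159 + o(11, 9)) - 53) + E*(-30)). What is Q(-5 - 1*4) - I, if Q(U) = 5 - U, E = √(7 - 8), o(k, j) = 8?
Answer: 49619/3543 - 5*I/7086 ≈ 14.005 - 0.00070562*I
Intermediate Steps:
E = I (E = √(-1) = I ≈ 1.0*I)
I = (-204 + 30*I)/42516 (I = 1/(((-159 + 8) - 53) + I*(-30)) = 1/((-151 - 53) - 30*I) = 1/(-204 - 30*I) = (-204 + 30*I)/42516 ≈ -0.0047982 + 0.00070562*I)
Q(-5 - 1*4) - I = (5 - (-5 - 1*4)) - (-17/3543 + 5*I/7086) = (5 - (-5 - 4)) + (17/3543 - 5*I/7086) = (5 - 1*(-9)) + (17/3543 - 5*I/7086) = (5 + 9) + (17/3543 - 5*I/7086) = 14 + (17/3543 - 5*I/7086) = 49619/3543 - 5*I/7086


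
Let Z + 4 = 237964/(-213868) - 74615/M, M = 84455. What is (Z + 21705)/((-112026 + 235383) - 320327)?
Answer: -30860804985/280135106734 ≈ -0.11016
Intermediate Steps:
Z = -42639330/7111111 (Z = -4 + (237964/(-213868) - 74615/84455) = -4 + (237964*(-1/213868) - 74615*1/84455) = -4 + (-59491/53467 - 14923/16891) = -4 - 14194886/7111111 = -42639330/7111111 ≈ -5.9962)
(Z + 21705)/((-112026 + 235383) - 320327) = (-42639330/7111111 + 21705)/((-112026 + 235383) - 320327) = 154304024925/(7111111*(123357 - 320327)) = (154304024925/7111111)/(-196970) = (154304024925/7111111)*(-1/196970) = -30860804985/280135106734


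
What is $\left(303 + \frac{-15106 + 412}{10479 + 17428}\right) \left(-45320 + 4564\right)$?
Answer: $- \frac{344026572012}{27907} \approx -1.2328 \cdot 10^{7}$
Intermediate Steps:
$\left(303 + \frac{-15106 + 412}{10479 + 17428}\right) \left(-45320 + 4564\right) = \left(303 - \frac{14694}{27907}\right) \left(-40756\right) = \frac{8441127}{27907} \left(-40756\right) = - \frac{344026572012}{27907}$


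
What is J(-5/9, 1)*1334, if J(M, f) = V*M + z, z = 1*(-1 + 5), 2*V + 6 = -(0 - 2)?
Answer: 61364/9 ≈ 6818.2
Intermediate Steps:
V = -2 (V = -3 + (-(0 - 2))/2 = -3 + (-1*(-2))/2 = -3 + (½)*2 = -3 + 1 = -2)
z = 4 (z = 1*4 = 4)
J(M, f) = 4 - 2*M (J(M, f) = -2*M + 4 = 4 - 2*M)
J(-5/9, 1)*1334 = (4 - (-10)/9)*1334 = (4 - 2*(-5/9))*1334 = (4 + 10/9)*1334 = (46/9)*1334 = 61364/9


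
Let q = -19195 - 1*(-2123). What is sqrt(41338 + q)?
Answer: sqrt(24266) ≈ 155.78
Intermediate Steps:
q = -17072 (q = -19195 + 2123 = -17072)
sqrt(41338 + q) = sqrt(41338 - 17072) = sqrt(24266)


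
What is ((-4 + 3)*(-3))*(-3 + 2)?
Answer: -3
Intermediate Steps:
((-4 + 3)*(-3))*(-3 + 2) = -1*(-3)*(-1) = 3*(-1) = -3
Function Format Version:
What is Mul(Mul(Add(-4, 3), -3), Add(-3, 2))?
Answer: -3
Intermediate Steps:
Mul(Mul(Add(-4, 3), -3), Add(-3, 2)) = Mul(Mul(-1, -3), -1) = Mul(3, -1) = -3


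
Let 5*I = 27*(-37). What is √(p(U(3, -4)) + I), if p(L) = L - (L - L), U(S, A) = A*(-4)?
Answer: I*√4595/5 ≈ 13.557*I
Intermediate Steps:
U(S, A) = -4*A
p(L) = L (p(L) = L - 1*0 = L + 0 = L)
I = -999/5 (I = (27*(-37))/5 = (⅕)*(-999) = -999/5 ≈ -199.80)
√(p(U(3, -4)) + I) = √(-4*(-4) - 999/5) = √(16 - 999/5) = √(-919/5) = I*√4595/5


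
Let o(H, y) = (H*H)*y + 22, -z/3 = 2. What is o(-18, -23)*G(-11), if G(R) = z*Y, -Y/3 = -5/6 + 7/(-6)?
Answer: 267480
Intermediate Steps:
z = -6 (z = -3*2 = -6)
Y = 6 (Y = -3*(-5/6 + 7/(-6)) = -3*(-5*⅙ + 7*(-⅙)) = -3*(-⅚ - 7/6) = -3*(-2) = 6)
o(H, y) = 22 + y*H² (o(H, y) = H²*y + 22 = y*H² + 22 = 22 + y*H²)
G(R) = -36 (G(R) = -6*6 = -36)
o(-18, -23)*G(-11) = (22 - 23*(-18)²)*(-36) = (22 - 23*324)*(-36) = (22 - 7452)*(-36) = -7430*(-36) = 267480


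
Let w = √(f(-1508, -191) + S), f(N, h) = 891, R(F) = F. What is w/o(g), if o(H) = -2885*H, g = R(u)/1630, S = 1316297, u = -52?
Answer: 163*√329297/7501 ≈ 12.470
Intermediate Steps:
g = -26/815 (g = -52/1630 = -52*1/1630 = -26/815 ≈ -0.031902)
w = 2*√329297 (w = √(891 + 1316297) = √1317188 = 2*√329297 ≈ 1147.7)
w/o(g) = (2*√329297)/((-2885*(-26/815))) = (2*√329297)/(15002/163) = (2*√329297)*(163/15002) = 163*√329297/7501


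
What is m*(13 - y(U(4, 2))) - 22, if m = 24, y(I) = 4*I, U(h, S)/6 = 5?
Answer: -2590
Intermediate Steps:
U(h, S) = 30 (U(h, S) = 6*5 = 30)
m*(13 - y(U(4, 2))) - 22 = 24*(13 - 4*30) - 22 = 24*(13 - 1*120) - 22 = 24*(13 - 120) - 22 = 24*(-107) - 22 = -2568 - 22 = -2590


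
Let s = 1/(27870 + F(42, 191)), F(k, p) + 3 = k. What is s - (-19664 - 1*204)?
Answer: 554496013/27909 ≈ 19868.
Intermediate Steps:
F(k, p) = -3 + k
s = 1/27909 (s = 1/(27870 + (-3 + 42)) = 1/(27870 + 39) = 1/27909 ≈ 3.5831e-5)
s - (-19664 - 1*204) = 1/27909 - (-19664 - 1*204) = 1/27909 - (-19664 - 204) = 1/27909 - 1*(-19868) = 1/27909 + 19868 = 554496013/27909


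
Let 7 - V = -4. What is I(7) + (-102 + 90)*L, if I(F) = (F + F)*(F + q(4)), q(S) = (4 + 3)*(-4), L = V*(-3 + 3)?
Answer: -294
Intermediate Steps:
V = 11 (V = 7 - 1*(-4) = 7 + 4 = 11)
L = 0 (L = 11*(-3 + 3) = 11*0 = 0)
q(S) = -28 (q(S) = 7*(-4) = -28)
I(F) = 2*F*(-28 + F) (I(F) = (F + F)*(F - 28) = (2*F)*(-28 + F) = 2*F*(-28 + F))
I(7) + (-102 + 90)*L = 2*7*(-28 + 7) + (-102 + 90)*0 = 2*7*(-21) - 12*0 = -294 + 0 = -294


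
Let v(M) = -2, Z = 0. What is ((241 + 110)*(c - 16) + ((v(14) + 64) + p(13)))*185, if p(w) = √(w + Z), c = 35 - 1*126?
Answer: -6936575 + 185*√13 ≈ -6.9359e+6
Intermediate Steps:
c = -91 (c = 35 - 126 = -91)
p(w) = √w (p(w) = √(w + 0) = √w)
((241 + 110)*(c - 16) + ((v(14) + 64) + p(13)))*185 = ((241 + 110)*(-91 - 16) + ((-2 + 64) + √13))*185 = (351*(-107) + (62 + √13))*185 = (-37557 + (62 + √13))*185 = (-37495 + √13)*185 = -6936575 + 185*√13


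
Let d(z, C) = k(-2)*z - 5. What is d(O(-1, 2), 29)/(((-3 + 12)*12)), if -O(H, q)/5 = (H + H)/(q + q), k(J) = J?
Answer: -5/54 ≈ -0.092593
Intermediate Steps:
O(H, q) = -5*H/q (O(H, q) = -5*(H + H)/(q + q) = -5*2*H/(2*q) = -5*2*H*1/(2*q) = -5*H/q)
d(z, C) = -5 - 2*z (d(z, C) = -2*z - 5 = -5 - 2*z)
d(O(-1, 2), 29)/(((-3 + 12)*12)) = (-5 - (-10)*(-1)/2)/(((-3 + 12)*12)) = (-5 - (-10)*(-1)/2)/((9*12)) = (-5 - 2*5/2)/108 = (-5 - 5)*(1/108) = -10*1/108 = -5/54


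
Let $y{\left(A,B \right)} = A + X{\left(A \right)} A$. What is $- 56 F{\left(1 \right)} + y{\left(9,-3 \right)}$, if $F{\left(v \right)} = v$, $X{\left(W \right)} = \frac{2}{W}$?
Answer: $-45$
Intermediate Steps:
$y{\left(A,B \right)} = 2 + A$ ($y{\left(A,B \right)} = A + \frac{2}{A} A = A + 2 = 2 + A$)
$- 56 F{\left(1 \right)} + y{\left(9,-3 \right)} = \left(-56\right) 1 + \left(2 + 9\right) = -56 + 11 = -45$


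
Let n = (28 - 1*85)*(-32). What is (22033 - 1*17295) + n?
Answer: 6562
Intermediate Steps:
n = 1824 (n = (28 - 85)*(-32) = -57*(-32) = 1824)
(22033 - 1*17295) + n = (22033 - 1*17295) + 1824 = (22033 - 17295) + 1824 = 4738 + 1824 = 6562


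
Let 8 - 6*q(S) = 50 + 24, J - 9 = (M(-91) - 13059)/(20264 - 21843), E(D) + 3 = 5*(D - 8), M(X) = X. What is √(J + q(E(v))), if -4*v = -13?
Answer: 2*√3944342/1579 ≈ 2.5156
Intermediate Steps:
v = 13/4 (v = -¼*(-13) = 13/4 ≈ 3.2500)
E(D) = -43 + 5*D (E(D) = -3 + 5*(D - 8) = -3 + 5*(-8 + D) = -3 + (-40 + 5*D) = -43 + 5*D)
J = 27361/1579 (J = 9 + (-91 - 13059)/(20264 - 21843) = 9 - 13150/(-1579) = 9 - 13150*(-1/1579) = 9 + 13150/1579 = 27361/1579 ≈ 17.328)
q(S) = -11 (q(S) = 4/3 - (50 + 24)/6 = 4/3 - ⅙*74 = 4/3 - 37/3 = -11)
√(J + q(E(v))) = √(27361/1579 - 11) = √(9992/1579) = 2*√3944342/1579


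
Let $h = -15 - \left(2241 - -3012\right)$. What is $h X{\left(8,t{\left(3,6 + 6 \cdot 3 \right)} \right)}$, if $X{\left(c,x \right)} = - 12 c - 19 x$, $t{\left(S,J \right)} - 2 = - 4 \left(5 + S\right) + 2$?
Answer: $-2296848$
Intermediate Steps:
$t{\left(S,J \right)} = -16 - 4 S$ ($t{\left(S,J \right)} = 2 - \left(-2 + 4 \left(5 + S\right)\right) = 2 + \left(\left(-20 - 4 S\right) + 2\right) = 2 - \left(18 + 4 S\right) = -16 - 4 S$)
$X{\left(c,x \right)} = - 19 x - 12 c$
$h = -5268$ ($h = -15 - \left(2241 + 3012\right) = -15 - 5253 = -5268$)
$h X{\left(8,t{\left(3,6 + 6 \cdot 3 \right)} \right)} = - 5268 \left(- 19 \left(-16 - 12\right) - 96\right) = - 5268 \left(\left(-19\right) \left(-28\right) - 96\right) = - 5268 \left(532 - 96\right) = \left(-5268\right) 436 = -2296848$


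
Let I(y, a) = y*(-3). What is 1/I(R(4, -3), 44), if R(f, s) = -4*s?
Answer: -1/36 ≈ -0.027778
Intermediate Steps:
I(y, a) = -3*y
1/I(R(4, -3), 44) = 1/(-(-12)*(-3)) = 1/(-3*12) = 1/(-36) = -1/36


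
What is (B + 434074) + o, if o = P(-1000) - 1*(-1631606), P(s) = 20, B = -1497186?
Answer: 568514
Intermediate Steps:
o = 1631626 (o = 20 - 1*(-1631606) = 20 + 1631606 = 1631626)
(B + 434074) + o = (-1497186 + 434074) + 1631626 = -1063112 + 1631626 = 568514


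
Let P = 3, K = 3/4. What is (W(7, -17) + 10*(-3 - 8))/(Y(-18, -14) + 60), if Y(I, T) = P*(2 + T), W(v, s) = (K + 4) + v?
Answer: -131/32 ≈ -4.0938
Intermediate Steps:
K = 3/4 (K = 3*(1/4) = 3/4 ≈ 0.75000)
W(v, s) = 19/4 + v (W(v, s) = (3/4 + 4) + v = 19/4 + v)
Y(I, T) = 6 + 3*T (Y(I, T) = 3*(2 + T) = 6 + 3*T)
(W(7, -17) + 10*(-3 - 8))/(Y(-18, -14) + 60) = ((19/4 + 7) + 10*(-3 - 8))/((6 + 3*(-14)) + 60) = (47/4 + 10*(-11))/((6 - 42) + 60) = (47/4 - 110)/(-36 + 60) = -393/4/24 = -393/4*1/24 = -131/32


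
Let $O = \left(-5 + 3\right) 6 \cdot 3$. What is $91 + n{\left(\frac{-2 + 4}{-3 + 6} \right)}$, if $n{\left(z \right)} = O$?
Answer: $55$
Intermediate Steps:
$O = -36$ ($O = \left(-2\right) 6 \cdot 3 = \left(-12\right) 3 = -36$)
$n{\left(z \right)} = -36$
$91 + n{\left(\frac{-2 + 4}{-3 + 6} \right)} = 91 - 36 = 55$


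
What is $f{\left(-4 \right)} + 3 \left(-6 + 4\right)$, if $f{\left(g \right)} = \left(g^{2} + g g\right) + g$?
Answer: $22$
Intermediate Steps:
$f{\left(g \right)} = g + 2 g^{2}$ ($f{\left(g \right)} = \left(g^{2} + g^{2}\right) + g = 2 g^{2} + g = g + 2 g^{2}$)
$f{\left(-4 \right)} + 3 \left(-6 + 4\right) = - 4 \left(1 + 2 \left(-4\right)\right) + 3 \left(-6 + 4\right) = - 4 \left(1 - 8\right) + 3 \left(-2\right) = \left(-4\right) \left(-7\right) - 6 = 28 - 6 = 22$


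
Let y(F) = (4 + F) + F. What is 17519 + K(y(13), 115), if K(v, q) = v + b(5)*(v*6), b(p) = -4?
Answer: 16829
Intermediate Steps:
y(F) = 4 + 2*F
K(v, q) = -23*v (K(v, q) = v - 4*v*6 = v - 24*v = -23*v)
17519 + K(y(13), 115) = 17519 - 23*(4 + 2*13) = 17519 - 23*(4 + 26) = 17519 - 23*30 = 17519 - 690 = 16829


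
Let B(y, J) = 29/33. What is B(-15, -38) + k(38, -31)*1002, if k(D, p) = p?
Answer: -1025017/33 ≈ -31061.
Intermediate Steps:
B(y, J) = 29/33 (B(y, J) = 29*(1/33) = 29/33)
B(-15, -38) + k(38, -31)*1002 = 29/33 - 31*1002 = 29/33 - 31062 = -1025017/33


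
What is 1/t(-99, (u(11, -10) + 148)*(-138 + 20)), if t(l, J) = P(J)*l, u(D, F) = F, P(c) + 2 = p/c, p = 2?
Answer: 2714/537405 ≈ 0.0050502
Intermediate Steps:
P(c) = -2 + 2/c
t(l, J) = l*(-2 + 2/J) (t(l, J) = (-2 + 2/J)*l = l*(-2 + 2/J))
1/t(-99, (u(11, -10) + 148)*(-138 + 20)) = 1/(2*(-99)*(1 - (-10 + 148)*(-138 + 20))/((-10 + 148)*(-138 + 20))) = 1/(2*(-99)*(1 - 138*(-118))/(138*(-118))) = 1/(2*(-99)*(1 - 1*(-16284))/(-16284)) = 1/(2*(-99)*(-1/16284)*(1 + 16284)) = 1/(2*(-99)*(-1/16284)*16285) = 1/(537405/2714) = 2714/537405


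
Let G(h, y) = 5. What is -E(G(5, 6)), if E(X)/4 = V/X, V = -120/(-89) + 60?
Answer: -4368/89 ≈ -49.079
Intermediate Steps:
V = 5460/89 (V = -120*(-1/89) + 60 = 120/89 + 60 = 5460/89 ≈ 61.348)
E(X) = 21840/(89*X) (E(X) = 4*(5460/(89*X)) = 21840/(89*X))
-E(G(5, 6)) = -21840/(89*5) = -1*4368/89 = -4368/89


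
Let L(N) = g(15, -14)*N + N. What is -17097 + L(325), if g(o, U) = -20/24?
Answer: -102257/6 ≈ -17043.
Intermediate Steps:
g(o, U) = -5/6 (g(o, U) = -20*1/24 = -5/6)
L(N) = N/6 (L(N) = -5*N/6 + N = N/6)
-17097 + L(325) = -17097 + (1/6)*325 = -17097 + 325/6 = -102257/6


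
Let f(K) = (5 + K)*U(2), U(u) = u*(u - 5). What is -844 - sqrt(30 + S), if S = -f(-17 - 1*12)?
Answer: -844 - I*sqrt(114) ≈ -844.0 - 10.677*I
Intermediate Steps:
U(u) = u*(-5 + u)
f(K) = -30 - 6*K (f(K) = (5 + K)*(2*(-5 + 2)) = (5 + K)*(2*(-3)) = (5 + K)*(-6) = -30 - 6*K)
S = -144 (S = -(-30 - 6*(-17 - 1*12)) = -(-30 - 6*(-17 - 12)) = -(-30 - 6*(-29)) = -(-30 + 174) = -1*144 = -144)
-844 - sqrt(30 + S) = -844 - sqrt(30 - 144) = -844 - sqrt(-114) = -844 - I*sqrt(114)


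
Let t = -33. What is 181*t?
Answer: -5973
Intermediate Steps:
181*t = 181*(-33) = -5973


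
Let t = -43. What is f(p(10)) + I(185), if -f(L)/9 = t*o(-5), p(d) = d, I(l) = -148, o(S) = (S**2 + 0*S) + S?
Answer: 7592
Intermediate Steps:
o(S) = S + S**2 (o(S) = (S**2 + 0) + S = S**2 + S = S + S**2)
f(L) = 7740 (f(L) = -(-387)*(-5*(1 - 5)) = -(-387)*(-5*(-4)) = -(-387)*20 = -9*(-860) = 7740)
f(p(10)) + I(185) = 7740 - 148 = 7592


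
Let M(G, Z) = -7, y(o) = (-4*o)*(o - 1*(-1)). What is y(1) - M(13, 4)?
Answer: -1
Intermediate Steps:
y(o) = -4*o*(1 + o) (y(o) = (-4*o)*(o + 1) = (-4*o)*(1 + o) = -4*o*(1 + o))
y(1) - M(13, 4) = -4*1*(1 + 1) - 1*(-7) = -4*1*2 + 7 = -8 + 7 = -1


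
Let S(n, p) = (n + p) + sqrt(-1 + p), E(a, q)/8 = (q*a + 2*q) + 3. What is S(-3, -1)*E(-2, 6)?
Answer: -96 + 24*I*sqrt(2) ≈ -96.0 + 33.941*I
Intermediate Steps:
E(a, q) = 24 + 16*q + 8*a*q (E(a, q) = 8*((q*a + 2*q) + 3) = 8*((a*q + 2*q) + 3) = 8*((2*q + a*q) + 3) = 8*(3 + 2*q + a*q) = 24 + 16*q + 8*a*q)
S(n, p) = n + p + sqrt(-1 + p)
S(-3, -1)*E(-2, 6) = (-3 - 1 + sqrt(-1 - 1))*(24 + 16*6 + 8*(-2)*6) = (-3 - 1 + sqrt(-2))*(24 + 96 - 96) = (-3 - 1 + I*sqrt(2))*24 = (-4 + I*sqrt(2))*24 = -96 + 24*I*sqrt(2)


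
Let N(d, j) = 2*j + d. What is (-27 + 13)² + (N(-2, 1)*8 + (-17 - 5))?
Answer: 174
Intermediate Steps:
N(d, j) = d + 2*j
(-27 + 13)² + (N(-2, 1)*8 + (-17 - 5)) = (-27 + 13)² + ((-2 + 2*1)*8 + (-17 - 5)) = (-14)² + ((-2 + 2)*8 - 22) = 196 + (0*8 - 22) = 196 + (0 - 22) = 196 - 22 = 174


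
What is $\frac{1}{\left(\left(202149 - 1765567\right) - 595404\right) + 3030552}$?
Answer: $\frac{1}{871730} \approx 1.1471 \cdot 10^{-6}$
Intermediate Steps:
$\frac{1}{\left(\left(202149 - 1765567\right) - 595404\right) + 3030552} = \frac{1}{\left(-1563418 - 595404\right) + 3030552} = \frac{1}{-2158822 + 3030552} = \frac{1}{871730}$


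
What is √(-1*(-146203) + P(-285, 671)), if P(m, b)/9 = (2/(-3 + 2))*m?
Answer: √151333 ≈ 389.02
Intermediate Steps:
P(m, b) = -18*m (P(m, b) = 9*((2/(-3 + 2))*m) = 9*((2/(-1))*m) = 9*((2*(-1))*m) = 9*(-2*m) = -18*m)
√(-1*(-146203) + P(-285, 671)) = √(-1*(-146203) - 18*(-285)) = √(146203 + 5130) = √151333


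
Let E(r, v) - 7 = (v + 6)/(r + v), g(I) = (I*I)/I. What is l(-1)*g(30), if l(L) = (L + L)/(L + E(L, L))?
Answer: -120/7 ≈ -17.143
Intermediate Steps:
g(I) = I (g(I) = I²/I = I)
E(r, v) = 7 + (6 + v)/(r + v) (E(r, v) = 7 + (v + 6)/(r + v) = 7 + (6 + v)/(r + v))
l(L) = 2*L/(L + (6 + 15*L)/(2*L)) (l(L) = (L + L)/(L + (6 + 7*L + 8*L)/(L + L)) = (2*L)/(L + (6 + 15*L)/((2*L))) = (2*L)/(L + (1/(2*L))*(6 + 15*L)) = (2*L)/(L + (6 + 15*L)/(2*L)) = 2*L/(L + (6 + 15*L)/(2*L)))
l(-1)*g(30) = (4*(-1)²/(6 + 2*(-1)² + 15*(-1)))*30 = (4*1/(6 + 2*1 - 15))*30 = (4*1/(6 + 2 - 15))*30 = (4*1/(-7))*30 = (4*1*(-⅐))*30 = -4/7*30 = -120/7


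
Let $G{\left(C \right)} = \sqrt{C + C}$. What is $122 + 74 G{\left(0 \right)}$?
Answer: $122$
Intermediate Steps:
$G{\left(C \right)} = \sqrt{2} \sqrt{C}$ ($G{\left(C \right)} = \sqrt{2 C} = \sqrt{2} \sqrt{C}$)
$122 + 74 G{\left(0 \right)} = 122 + 74 \sqrt{2} \sqrt{0} = 122 + 74 \sqrt{2} \cdot 0 = 122 + 74 \cdot 0 = 122 + 0 = 122$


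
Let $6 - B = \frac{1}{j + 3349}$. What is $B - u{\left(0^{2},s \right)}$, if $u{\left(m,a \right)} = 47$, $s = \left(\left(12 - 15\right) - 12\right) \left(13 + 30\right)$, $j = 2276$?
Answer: $- \frac{230626}{5625} \approx -41.0$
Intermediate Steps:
$s = -645$ ($s = \left(\left(12 - 15\right) - 12\right) 43 = \left(-3 - 12\right) 43 = \left(-15\right) 43 = -645$)
$B = \frac{33749}{5625}$ ($B = 6 - \frac{1}{2276 + 3349} = 6 - \frac{1}{5625} = \frac{33749}{5625} \approx 5.9998$)
$B - u{\left(0^{2},s \right)} = \frac{33749}{5625} - 47 = - \frac{230626}{5625}$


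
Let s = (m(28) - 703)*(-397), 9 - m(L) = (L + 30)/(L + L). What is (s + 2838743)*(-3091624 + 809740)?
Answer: -49751244266691/7 ≈ -7.1073e+12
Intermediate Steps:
m(L) = 9 - (30 + L)/(2*L) (m(L) = 9 - (L + 30)/(L + L) = 9 - (30 + L)/(2*L))
s = 7726017/28 (s = ((17/2 - 15/28) - 703)*(-397) = (223/28 - 703)*(-397) = -19461/28*(-397) = 7726017/28 ≈ 2.7593e+5)
(s + 2838743)*(-3091624 + 809740) = (7726017/28 + 2838743)*(-3091624 + 809740) = (87210821/28)*(-2281884) = -49751244266691/7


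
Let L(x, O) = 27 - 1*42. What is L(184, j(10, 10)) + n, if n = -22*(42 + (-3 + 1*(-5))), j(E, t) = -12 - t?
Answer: -763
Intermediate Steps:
L(x, O) = -15 (L(x, O) = 27 - 42 = -15)
n = -748 (n = -22*(42 + (-3 - 5)) = -22*(42 - 8) = -22*34 = -748)
L(184, j(10, 10)) + n = -15 - 748 = -763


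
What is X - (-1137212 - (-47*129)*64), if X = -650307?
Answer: 98873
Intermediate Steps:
X - (-1137212 - (-47*129)*64) = -650307 - (-1137212 - (-47*129)*64) = -650307 - (-1137212 - (-6063)*64) = -650307 - (-1137212 - 1*(-388032)) = -650307 - (-1137212 + 388032) = -650307 - 1*(-749180) = -650307 + 749180 = 98873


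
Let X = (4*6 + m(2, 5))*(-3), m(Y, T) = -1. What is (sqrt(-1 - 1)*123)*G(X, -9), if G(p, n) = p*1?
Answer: -8487*I*sqrt(2) ≈ -12002.0*I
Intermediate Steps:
X = -69 (X = (4*6 - 1)*(-3) = (24 - 1)*(-3) = 23*(-3) = -69)
G(p, n) = p
(sqrt(-1 - 1)*123)*G(X, -9) = (sqrt(-1 - 1)*123)*(-69) = (sqrt(-2)*123)*(-69) = ((I*sqrt(2))*123)*(-69) = (123*I*sqrt(2))*(-69) = -8487*I*sqrt(2)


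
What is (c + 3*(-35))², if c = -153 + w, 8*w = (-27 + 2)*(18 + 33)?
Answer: 11148921/64 ≈ 1.7420e+5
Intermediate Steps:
w = -1275/8 (w = ((-27 + 2)*(18 + 33))/8 = (-25*51)/8 = (⅛)*(-1275) = -1275/8 ≈ -159.38)
c = -2499/8 (c = -153 - 1275/8 = -2499/8 ≈ -312.38)
(c + 3*(-35))² = (-2499/8 + 3*(-35))² = (-2499/8 - 105)² = (-3339/8)² = 11148921/64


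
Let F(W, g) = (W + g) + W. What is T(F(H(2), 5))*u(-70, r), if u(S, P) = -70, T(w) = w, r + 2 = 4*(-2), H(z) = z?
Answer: -630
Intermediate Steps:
F(W, g) = g + 2*W
r = -10 (r = -2 + 4*(-2) = -2 - 8 = -10)
T(F(H(2), 5))*u(-70, r) = (5 + 2*2)*(-70) = (5 + 4)*(-70) = 9*(-70) = -630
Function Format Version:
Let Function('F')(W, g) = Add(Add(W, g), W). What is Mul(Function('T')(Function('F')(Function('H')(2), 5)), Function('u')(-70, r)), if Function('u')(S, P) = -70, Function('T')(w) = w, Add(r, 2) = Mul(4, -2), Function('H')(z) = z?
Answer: -630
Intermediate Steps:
Function('F')(W, g) = Add(g, Mul(2, W))
r = -10 (r = Add(-2, Mul(4, -2)) = Add(-2, -8) = -10)
Mul(Function('T')(Function('F')(Function('H')(2), 5)), Function('u')(-70, r)) = Mul(Add(5, Mul(2, 2)), -70) = Mul(Add(5, 4), -70) = Mul(9, -70) = -630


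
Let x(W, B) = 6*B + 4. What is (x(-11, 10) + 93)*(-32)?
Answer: -5024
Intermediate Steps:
x(W, B) = 4 + 6*B
(x(-11, 10) + 93)*(-32) = ((4 + 6*10) + 93)*(-32) = ((4 + 60) + 93)*(-32) = (64 + 93)*(-32) = 157*(-32) = -5024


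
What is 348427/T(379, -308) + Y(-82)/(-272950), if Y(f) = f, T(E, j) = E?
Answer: 47551590364/51724025 ≈ 919.33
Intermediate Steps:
348427/T(379, -308) + Y(-82)/(-272950) = 348427/379 - 82/(-272950) = 348427*(1/379) - 82*(-1/272950) = 348427/379 + 41/136475 = 47551590364/51724025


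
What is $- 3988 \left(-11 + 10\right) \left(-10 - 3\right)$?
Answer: $-51844$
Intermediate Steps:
$- 3988 \left(-11 + 10\right) \left(-10 - 3\right) = - 3988 \left(\left(-1\right) \left(-13\right)\right) = \left(-3988\right) 13 = -51844$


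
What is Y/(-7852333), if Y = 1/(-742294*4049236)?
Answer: 1/23601942514093766872 ≈ 4.2369e-20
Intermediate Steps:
Y = -1/3005723587384 (Y = -1/742294*1/4049236 = -1/3005723587384 ≈ -3.3270e-13)
Y/(-7852333) = -1/3005723587384/(-7852333) = -1/3005723587384*(-1/7852333) = 1/23601942514093766872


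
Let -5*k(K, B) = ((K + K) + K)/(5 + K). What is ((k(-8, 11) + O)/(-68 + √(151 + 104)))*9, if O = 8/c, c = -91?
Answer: 27648/116935 + 6912*√255/1987895 ≈ 0.29196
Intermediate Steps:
O = -8/91 (O = 8/(-91) = 8*(-1/91) = -8/91 ≈ -0.087912)
k(K, B) = -3*K/(5*(5 + K)) (k(K, B) = -((K + K) + K)/(5*(5 + K)) = -(2*K + K)/(5*(5 + K)) = -3*K/(5*(5 + K)))
((k(-8, 11) + O)/(-68 + √(151 + 104)))*9 = ((-3*(-8)/(25 + 5*(-8)) - 8/91)/(-68 + √(151 + 104)))*9 = ((-3*(-8)/(25 - 40) - 8/91)/(-68 + √255))*9 = ((-3*(-8)/(-15) - 8/91)/(-68 + √255))*9 = ((-3*(-8)*(-1/15) - 8/91)/(-68 + √255))*9 = ((-8/5 - 8/91)/(-68 + √255))*9 = -768/(455*(-68 + √255))*9 = -6912/(455*(-68 + √255))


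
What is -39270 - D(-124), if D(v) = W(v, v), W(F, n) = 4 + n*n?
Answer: -54650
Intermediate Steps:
W(F, n) = 4 + n²
D(v) = 4 + v²
-39270 - D(-124) = -39270 - (4 + (-124)²) = -39270 - (4 + 15376) = -39270 - 1*15380 = -39270 - 15380 = -54650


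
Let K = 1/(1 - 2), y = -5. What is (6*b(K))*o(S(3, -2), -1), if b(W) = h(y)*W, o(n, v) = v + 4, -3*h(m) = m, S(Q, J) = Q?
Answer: -30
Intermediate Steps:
h(m) = -m/3
K = -1 (K = 1/(-1) = -1)
o(n, v) = 4 + v
b(W) = 5*W/3 (b(W) = (-1/3*(-5))*W = 5*W/3)
(6*b(K))*o(S(3, -2), -1) = (6*((5/3)*(-1)))*(4 - 1) = (6*(-5/3))*3 = -10*3 = -30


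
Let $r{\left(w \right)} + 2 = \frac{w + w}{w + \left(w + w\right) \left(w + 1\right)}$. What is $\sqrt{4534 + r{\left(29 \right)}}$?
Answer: $\frac{\sqrt{16863694}}{61} \approx 67.32$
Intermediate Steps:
$r{\left(w \right)} = -2 + \frac{2 w}{w + 2 w \left(1 + w\right)}$ ($r{\left(w \right)} = -2 + \frac{w + w}{w + \left(w + w\right) \left(w + 1\right)} = -2 + \frac{2 w}{w + 2 w \left(1 + w\right)}$)
$\sqrt{4534 + r{\left(29 \right)}} = \sqrt{4534 + \frac{4 \left(-1 - 29\right)}{3 + 2 \cdot 29}} = \sqrt{4534 + \frac{4 \left(-1 - 29\right)}{3 + 58}} = \sqrt{4534 + 4 \cdot \frac{1}{61} \left(-30\right)} = \sqrt{4534 - \frac{120}{61}} = \sqrt{\frac{276454}{61}} = \frac{\sqrt{16863694}}{61}$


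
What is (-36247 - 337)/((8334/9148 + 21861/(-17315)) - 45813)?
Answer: 2897409265040/3628362923139 ≈ 0.79854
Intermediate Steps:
(-36247 - 337)/((8334/9148 + 21861/(-17315)) - 45813) = -36584/((8334*(1/9148) + 21861*(-1/17315)) - 45813) = -36584/((4167/4574 - 21861/17315) - 45813) = -36584/(-27840609/79198810 - 45813) = -36584/(-3628362923139/79198810) = -36584*(-79198810/3628362923139) = 2897409265040/3628362923139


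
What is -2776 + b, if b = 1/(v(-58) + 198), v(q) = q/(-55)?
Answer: -30391593/10948 ≈ -2776.0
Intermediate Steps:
v(q) = -q/55 (v(q) = q*(-1/55) = -q/55)
b = 55/10948 (b = 1/(-1/55*(-58) + 198) = 1/(58/55 + 198) = 1/(10948/55) = 55/10948 ≈ 0.0050237)
-2776 + b = -2776 + 55/10948 = -30391593/10948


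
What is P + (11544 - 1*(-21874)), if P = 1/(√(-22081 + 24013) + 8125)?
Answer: 2206045600799/66013693 - 2*√483/66013693 ≈ 33418.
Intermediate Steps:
P = 1/(8125 + 2*√483) (P = 1/(√1932 + 8125) = 1/(2*√483 + 8125) = 1/(8125 + 2*√483) ≈ 0.00012241)
P + (11544 - 1*(-21874)) = (8125/66013693 - 2*√483/66013693) + (11544 - 1*(-21874)) = (8125/66013693 - 2*√483/66013693) + (11544 + 21874) = (8125/66013693 - 2*√483/66013693) + 33418 = 2206045600799/66013693 - 2*√483/66013693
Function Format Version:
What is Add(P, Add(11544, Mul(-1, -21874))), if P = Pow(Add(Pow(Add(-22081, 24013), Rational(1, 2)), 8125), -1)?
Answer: Add(Rational(2206045600799, 66013693), Mul(Rational(-2, 66013693), Pow(483, Rational(1, 2)))) ≈ 33418.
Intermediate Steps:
P = Pow(Add(8125, Mul(2, Pow(483, Rational(1, 2)))), -1) (P = Pow(Add(Pow(1932, Rational(1, 2)), 8125), -1) = Pow(Add(Mul(2, Pow(483, Rational(1, 2))), 8125), -1) = Pow(Add(8125, Mul(2, Pow(483, Rational(1, 2)))), -1) ≈ 0.00012241)
Add(P, Add(11544, Mul(-1, -21874))) = Add(Add(Rational(8125, 66013693), Mul(Rational(-2, 66013693), Pow(483, Rational(1, 2)))), Add(11544, Mul(-1, -21874))) = Add(Add(Rational(8125, 66013693), Mul(Rational(-2, 66013693), Pow(483, Rational(1, 2)))), Add(11544, 21874)) = Add(Add(Rational(8125, 66013693), Mul(Rational(-2, 66013693), Pow(483, Rational(1, 2)))), 33418) = Add(Rational(2206045600799, 66013693), Mul(Rational(-2, 66013693), Pow(483, Rational(1, 2))))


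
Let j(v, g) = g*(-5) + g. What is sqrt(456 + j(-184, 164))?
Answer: 10*I*sqrt(2) ≈ 14.142*I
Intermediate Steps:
j(v, g) = -4*g (j(v, g) = -5*g + g = -4*g)
sqrt(456 + j(-184, 164)) = sqrt(456 - 4*164) = sqrt(456 - 656) = sqrt(-200) = 10*I*sqrt(2)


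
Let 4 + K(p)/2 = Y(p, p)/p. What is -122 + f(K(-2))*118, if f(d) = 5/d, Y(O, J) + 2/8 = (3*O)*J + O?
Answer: -11022/71 ≈ -155.24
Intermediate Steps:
Y(O, J) = -¼ + O + 3*J*O (Y(O, J) = -¼ + ((3*O)*J + O) = -¼ + (3*J*O + O) = -¼ + (O + 3*J*O) = -¼ + O + 3*J*O)
K(p) = -8 + 2*(-¼ + p + 3*p²)/p (K(p) = -8 + 2*((-¼ + p + 3*p*p)/p) = -8 + 2*((-¼ + p + 3*p²)/p) = -8 + 2*(-¼ + p + 3*p²)/p)
-122 + f(K(-2))*118 = -122 + (5/(-6 + 6*(-2) - ½/(-2)))*118 = -122 + (5/(-6 - 12 - ½*(-½)))*118 = -122 + (5/(-6 - 12 + ¼))*118 = -122 + (5/(-71/4))*118 = -122 + (5*(-4/71))*118 = -122 - 20/71*118 = -122 - 2360/71 = -11022/71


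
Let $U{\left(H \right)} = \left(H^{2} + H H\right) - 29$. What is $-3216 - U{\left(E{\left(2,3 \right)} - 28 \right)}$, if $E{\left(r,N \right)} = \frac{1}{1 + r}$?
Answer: $- \frac{42461}{9} \approx -4717.9$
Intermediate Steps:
$U{\left(H \right)} = -29 + 2 H^{2}$ ($U{\left(H \right)} = \left(H^{2} + H^{2}\right) - 29 = 2 H^{2} - 29 = -29 + 2 H^{2}$)
$-3216 - U{\left(E{\left(2,3 \right)} - 28 \right)} = -3216 - \left(-29 + 2 \left(\frac{1}{1 + 2} - 28\right)^{2}\right) = -3216 - \left(-29 + 2 \left(\frac{1}{3} - 28\right)^{2}\right) = -3216 - \left(-29 + 2 \left(- \frac{83}{3}\right)^{2}\right) = -3216 - \left(-29 + 2 \cdot \frac{6889}{9}\right) = -3216 - \left(-29 + \frac{13778}{9}\right) = -3216 - \frac{13517}{9} = - \frac{42461}{9}$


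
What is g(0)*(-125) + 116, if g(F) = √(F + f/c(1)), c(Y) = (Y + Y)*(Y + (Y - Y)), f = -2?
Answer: 116 - 125*I ≈ 116.0 - 125.0*I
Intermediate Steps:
c(Y) = 2*Y² (c(Y) = (2*Y)*(Y + 0) = (2*Y)*Y = 2*Y²)
g(F) = √(-1 + F) (g(F) = √(F - 2/(2*1²)) = √(F - 2/(2*1)) = √(F - 2/2) = √(F - 2*½) = √(F - 1) = √(-1 + F))
g(0)*(-125) + 116 = √(-1 + 0)*(-125) + 116 = √(-1)*(-125) + 116 = I*(-125) + 116 = -125*I + 116 = 116 - 125*I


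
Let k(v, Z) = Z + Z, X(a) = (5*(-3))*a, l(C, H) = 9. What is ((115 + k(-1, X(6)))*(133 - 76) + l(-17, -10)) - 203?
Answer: -3899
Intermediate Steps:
X(a) = -15*a
k(v, Z) = 2*Z
((115 + k(-1, X(6)))*(133 - 76) + l(-17, -10)) - 203 = ((115 + 2*(-15*6))*(133 - 76) + 9) - 203 = ((115 + 2*(-90))*57 + 9) - 203 = ((115 - 180)*57 + 9) - 203 = (-65*57 + 9) - 203 = (-3705 + 9) - 203 = -3696 - 203 = -3899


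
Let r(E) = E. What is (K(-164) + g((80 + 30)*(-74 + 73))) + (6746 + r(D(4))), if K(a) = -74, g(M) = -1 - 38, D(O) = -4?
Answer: 6629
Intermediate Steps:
g(M) = -39
(K(-164) + g((80 + 30)*(-74 + 73))) + (6746 + r(D(4))) = (-74 - 39) + (6746 - 4) = -113 + 6742 = 6629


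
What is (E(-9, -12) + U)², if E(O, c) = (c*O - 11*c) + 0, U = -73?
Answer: 27889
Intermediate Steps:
E(O, c) = -11*c + O*c (E(O, c) = (O*c - 11*c) + 0 = (-11*c + O*c) + 0 = -11*c + O*c)
(E(-9, -12) + U)² = (-12*(-11 - 9) - 73)² = (-12*(-20) - 73)² = (240 - 73)² = 167² = 27889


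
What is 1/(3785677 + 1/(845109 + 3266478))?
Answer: 4111587/15565140339400 ≈ 2.6415e-7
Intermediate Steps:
1/(3785677 + 1/(845109 + 3266478)) = 1/(3785677 + 1/4111587) = 1/(15565140339400/4111587) = 4111587/15565140339400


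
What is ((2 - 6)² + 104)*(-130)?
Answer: -15600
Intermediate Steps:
((2 - 6)² + 104)*(-130) = ((-4)² + 104)*(-130) = (16 + 104)*(-130) = 120*(-130) = -15600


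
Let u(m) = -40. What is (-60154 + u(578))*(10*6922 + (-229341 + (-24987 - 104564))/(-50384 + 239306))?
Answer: -17111874355172/4107 ≈ -4.1665e+9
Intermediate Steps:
(-60154 + u(578))*(10*6922 + (-229341 + (-24987 - 104564))/(-50384 + 239306)) = (-60154 - 40)*(10*6922 + (-229341 + (-24987 - 104564))/(-50384 + 239306)) = -60194*(69220 + (-229341 - 129551)/188922) = -60194*(69220 - 358892*1/188922) = -60194*(69220 - 7802/4107) = -60194*284278738/4107 = -17111874355172/4107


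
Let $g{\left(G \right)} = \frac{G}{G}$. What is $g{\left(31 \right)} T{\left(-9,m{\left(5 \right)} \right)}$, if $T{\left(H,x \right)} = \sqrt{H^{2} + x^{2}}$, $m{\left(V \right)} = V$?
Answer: $\sqrt{106} \approx 10.296$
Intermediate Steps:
$g{\left(G \right)} = 1$
$g{\left(31 \right)} T{\left(-9,m{\left(5 \right)} \right)} = 1 \sqrt{\left(-9\right)^{2} + 5^{2}} = 1 \sqrt{81 + 25} = 1 \sqrt{106} = \sqrt{106}$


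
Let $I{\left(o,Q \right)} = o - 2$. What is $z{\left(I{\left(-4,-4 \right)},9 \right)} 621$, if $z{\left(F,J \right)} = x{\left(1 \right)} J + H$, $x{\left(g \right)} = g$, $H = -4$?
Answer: $3105$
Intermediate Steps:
$I{\left(o,Q \right)} = -2 + o$
$z{\left(F,J \right)} = -4 + J$ ($z{\left(F,J \right)} = 1 J - 4 = J - 4 = -4 + J$)
$z{\left(I{\left(-4,-4 \right)},9 \right)} 621 = \left(-4 + 9\right) 621 = 5 \cdot 621 = 3105$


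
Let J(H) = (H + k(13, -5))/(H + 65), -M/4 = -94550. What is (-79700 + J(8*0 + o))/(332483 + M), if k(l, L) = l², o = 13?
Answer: -239093/2132049 ≈ -0.11214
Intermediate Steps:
M = 378200 (M = -4*(-94550) = 378200)
J(H) = (169 + H)/(65 + H) (J(H) = (H + 13²)/(H + 65) = (H + 169)/(65 + H) = (169 + H)/(65 + H))
(-79700 + J(8*0 + o))/(332483 + M) = (-79700 + (169 + (8*0 + 13))/(65 + (8*0 + 13)))/(332483 + 378200) = (-79700 + (169 + (0 + 13))/(65 + (0 + 13)))/710683 = (-79700 + (169 + 13)/(65 + 13))*(1/710683) = (-79700 + 182/78)*(1/710683) = (-79700 + (1/78)*182)*(1/710683) = (-79700 + 7/3)*(1/710683) = -239093/3*1/710683 = -239093/2132049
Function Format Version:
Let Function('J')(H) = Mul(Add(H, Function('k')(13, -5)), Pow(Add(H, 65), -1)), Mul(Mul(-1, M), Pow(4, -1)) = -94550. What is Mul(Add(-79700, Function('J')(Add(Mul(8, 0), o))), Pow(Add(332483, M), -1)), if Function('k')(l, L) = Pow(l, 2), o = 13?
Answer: Rational(-239093, 2132049) ≈ -0.11214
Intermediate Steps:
M = 378200 (M = Mul(-4, -94550) = 378200)
Function('J')(H) = Mul(Pow(Add(65, H), -1), Add(169, H)) (Function('J')(H) = Mul(Add(H, Pow(13, 2)), Pow(Add(H, 65), -1)) = Mul(Add(H, 169), Pow(Add(65, H), -1)) = Mul(Add(169, H), Pow(Add(65, H), -1)) = Mul(Pow(Add(65, H), -1), Add(169, H)))
Mul(Add(-79700, Function('J')(Add(Mul(8, 0), o))), Pow(Add(332483, M), -1)) = Mul(Add(-79700, Mul(Pow(Add(65, Add(Mul(8, 0), 13)), -1), Add(169, Add(Mul(8, 0), 13)))), Pow(Add(332483, 378200), -1)) = Mul(Add(-79700, Mul(Pow(Add(65, Add(0, 13)), -1), Add(169, Add(0, 13)))), Pow(710683, -1)) = Mul(Add(-79700, Mul(Pow(Add(65, 13), -1), Add(169, 13))), Rational(1, 710683)) = Mul(Add(-79700, Mul(Pow(78, -1), 182)), Rational(1, 710683)) = Mul(Add(-79700, Mul(Rational(1, 78), 182)), Rational(1, 710683)) = Mul(Add(-79700, Rational(7, 3)), Rational(1, 710683)) = Mul(Rational(-239093, 3), Rational(1, 710683)) = Rational(-239093, 2132049)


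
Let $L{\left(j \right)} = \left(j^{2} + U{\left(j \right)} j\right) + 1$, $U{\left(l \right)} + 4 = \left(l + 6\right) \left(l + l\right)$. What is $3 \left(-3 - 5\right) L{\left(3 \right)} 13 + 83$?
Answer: $-49837$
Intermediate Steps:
$U{\left(l \right)} = -4 + 2 l \left(6 + l\right)$ ($U{\left(l \right)} = -4 + \left(l + 6\right) \left(l + l\right) = -4 + \left(6 + l\right) 2 l = -4 + 2 l \left(6 + l\right)$)
$L{\left(j \right)} = 1 + j^{2} + j \left(-4 + 2 j^{2} + 12 j\right)$ ($L{\left(j \right)} = \left(j^{2} + \left(-4 + 2 j^{2} + 12 j\right) j\right) + 1 = \left(j^{2} + j \left(-4 + 2 j^{2} + 12 j\right)\right) + 1 = 1 + j^{2} + j \left(-4 + 2 j^{2} + 12 j\right)$)
$3 \left(-3 - 5\right) L{\left(3 \right)} 13 + 83 = 3 \left(-3 - 5\right) \left(1 - 12 + 2 \cdot 3^{3} + 13 \cdot 3^{2}\right) 13 + 83 = 3 \left(-8\right) \left(1 - 12 + 2 \cdot 27 + 13 \cdot 9\right) 13 + 83 = - 24 \left(1 - 12 + 54 + 117\right) 13 + 83 = \left(-24\right) 160 \cdot 13 + 83 = \left(-3840\right) 13 + 83 = -49920 + 83 = -49837$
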